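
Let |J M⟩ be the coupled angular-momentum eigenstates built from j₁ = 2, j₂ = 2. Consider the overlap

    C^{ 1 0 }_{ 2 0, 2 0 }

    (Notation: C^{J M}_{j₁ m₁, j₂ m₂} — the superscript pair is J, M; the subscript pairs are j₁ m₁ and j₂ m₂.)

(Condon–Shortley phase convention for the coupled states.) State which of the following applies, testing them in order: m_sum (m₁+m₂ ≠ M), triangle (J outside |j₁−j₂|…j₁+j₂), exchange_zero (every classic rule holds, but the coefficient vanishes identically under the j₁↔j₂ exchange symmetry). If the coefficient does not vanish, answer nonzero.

exchange_zero

m-sum: m₁+m₂ = 0+0 = 0, M = 0  ✓
triangle: |j₁−j₂| = 0 ≤ J = 1 ≤ j₁+j₂ = 4  ✓
exchange: j₁=j₂ and m₁=m₂, and (−1)^(j₁+j₂−J) = (−1)^3 = −1 forces ⟨j₁m₁;j₂m₂|JM⟩ = −⟨j₂m₂;j₁m₁|JM⟩ = −⟨j₁m₁;j₂m₂|JM⟩ ⇒ the coefficient vanishes identically
Racah sum check: Σ_k collapses to 0 ⇒ CG = 0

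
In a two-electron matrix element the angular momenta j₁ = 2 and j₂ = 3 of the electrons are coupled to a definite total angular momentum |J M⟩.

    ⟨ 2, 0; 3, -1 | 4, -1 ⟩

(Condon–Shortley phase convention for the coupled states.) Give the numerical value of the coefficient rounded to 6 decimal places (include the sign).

√[9·1!3!5!/10! · 2!2!2!4!3!5!] = √(1728/7)
  +(−1)^0/∏(0,1,2,2,1,3)! = 1/24  (running 1/24)
  +(−1)^1/∏(1,0,1,1,2,4)! = -1/48  (running 1/48)
⟨..|..⟩ = √(1728/7)·(1/48) = +0.327327

+√(3/28) = +0.327327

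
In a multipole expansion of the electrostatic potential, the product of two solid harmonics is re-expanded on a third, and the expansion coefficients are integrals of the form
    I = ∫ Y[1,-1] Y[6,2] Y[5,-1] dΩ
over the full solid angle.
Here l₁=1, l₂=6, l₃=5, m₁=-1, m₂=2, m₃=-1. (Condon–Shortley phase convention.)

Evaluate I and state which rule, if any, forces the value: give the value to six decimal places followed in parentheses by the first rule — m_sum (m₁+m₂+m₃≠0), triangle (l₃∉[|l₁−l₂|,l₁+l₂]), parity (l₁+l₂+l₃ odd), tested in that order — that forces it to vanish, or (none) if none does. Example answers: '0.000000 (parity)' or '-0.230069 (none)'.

Rules hold: Σm=0, L=12 even, 5≤5≤7.
N = 3·13·11 = 429
Δ = 2!·0!·10!/13! = 1/858
Racah Σ t=1..1: t=1:−1/14400 = -1/14400
⇒ 3j(1 6 5; 0 0 0)² = 6/143, sgn +1
Racah Σ t=2..2: t=2:+1/34560 = 1/34560
⇒ 3j(1 6 5; -1 2 -1)² = 14/429, sgn +1
4πI² = N·(3j₀)²·(3jₘ)² = 84/143
I = +1·√(0.587413/4π) = 0.21620548
No selection rule forces the value: the integral is nonzero (none).

0.216205 (none)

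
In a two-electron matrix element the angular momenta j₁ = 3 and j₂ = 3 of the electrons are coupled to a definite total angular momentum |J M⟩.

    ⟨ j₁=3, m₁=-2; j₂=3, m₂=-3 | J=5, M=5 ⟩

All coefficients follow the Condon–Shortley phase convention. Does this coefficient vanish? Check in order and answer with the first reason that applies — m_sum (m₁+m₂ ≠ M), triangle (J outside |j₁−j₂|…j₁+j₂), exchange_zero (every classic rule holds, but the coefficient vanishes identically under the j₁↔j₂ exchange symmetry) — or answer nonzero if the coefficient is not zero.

m-sum: m₁+m₂ = -2+(-3) = -5, M = 5  ✗ ⇒ coefficient is 0

m_sum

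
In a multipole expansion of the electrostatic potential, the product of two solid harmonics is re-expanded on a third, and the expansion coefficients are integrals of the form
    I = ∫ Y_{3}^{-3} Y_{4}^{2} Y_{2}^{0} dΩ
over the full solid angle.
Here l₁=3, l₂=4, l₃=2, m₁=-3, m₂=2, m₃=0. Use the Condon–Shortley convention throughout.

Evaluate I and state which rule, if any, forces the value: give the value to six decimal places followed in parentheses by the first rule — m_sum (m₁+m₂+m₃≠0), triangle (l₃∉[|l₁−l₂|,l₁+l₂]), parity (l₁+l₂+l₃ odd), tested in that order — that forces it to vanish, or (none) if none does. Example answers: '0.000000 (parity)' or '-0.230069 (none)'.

-3 + 2 + 0 = -1 ≠ 0: azimuthal integral kills it; I = 0

0.000000 (m_sum)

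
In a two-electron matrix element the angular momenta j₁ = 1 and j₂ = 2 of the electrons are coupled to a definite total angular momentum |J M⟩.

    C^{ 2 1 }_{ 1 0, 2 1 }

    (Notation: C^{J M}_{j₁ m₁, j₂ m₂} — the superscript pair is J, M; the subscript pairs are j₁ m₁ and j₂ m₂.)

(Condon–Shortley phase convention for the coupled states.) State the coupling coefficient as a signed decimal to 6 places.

-0.408248

triangle: 1!*1!*3!/6! = 6/720
(j±m)!: 1!*1!*3!*1!*3!*1! = 36
prefactor² = (2J+1)*Δ*N² = 3/2
  k=0: +1/(0!*1!*1!*3!*0!*0!) = 1/6
  k=1: −1/(1!*0!*0!*2!*1!*1!) = -1/2
Σ = -1/3  ⇒  CG² = 3/2*(-1/3)² = 1/6
CG = −√(1/6) = -0.408248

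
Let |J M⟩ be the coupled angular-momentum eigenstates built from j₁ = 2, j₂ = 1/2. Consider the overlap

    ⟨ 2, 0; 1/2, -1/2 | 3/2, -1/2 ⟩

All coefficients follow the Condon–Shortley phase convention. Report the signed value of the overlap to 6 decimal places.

+0.632456

√[4·1!3!0!/5! · 2!2!0!1!1!2!] = √(8/5)
  +(−1)^0/∏(0,1,2,0,1,0)! = 1/2  (running 1/2)
⟨..|..⟩ = √(8/5)·(1/2) = +0.632456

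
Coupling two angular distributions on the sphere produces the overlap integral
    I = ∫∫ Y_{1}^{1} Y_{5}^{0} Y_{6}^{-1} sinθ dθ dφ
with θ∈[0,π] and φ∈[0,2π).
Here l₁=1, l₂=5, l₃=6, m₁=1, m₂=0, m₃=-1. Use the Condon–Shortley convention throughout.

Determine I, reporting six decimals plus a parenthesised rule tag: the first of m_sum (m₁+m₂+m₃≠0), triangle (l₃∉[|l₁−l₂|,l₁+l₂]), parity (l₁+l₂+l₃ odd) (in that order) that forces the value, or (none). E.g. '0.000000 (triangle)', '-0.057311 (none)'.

m-sum 0 ✓  L=12 even ✓  4≤6≤6 ✓
Π(2lᵢ+1) = 3×11×13 = 429
triangle coeff Δ(1,5,6) = 1/858
Σ_t [0,0]: t=0:+1/14400 = 1/14400
(3j)²=6/143 [(1 5 6; 0 0 0)], sign=+1
Σ_t [0,0]: t=0:+1/28800 = 1/28800
(3j)²=7/286 [(1 5 6; 1 0 -1)], sign=-1
⇒ 4πI² = 63/143
I = (-1)√(63/143/(4π)) = -0.18723944
No selection rule forces the value: the integral is nonzero (none).

-0.187239 (none)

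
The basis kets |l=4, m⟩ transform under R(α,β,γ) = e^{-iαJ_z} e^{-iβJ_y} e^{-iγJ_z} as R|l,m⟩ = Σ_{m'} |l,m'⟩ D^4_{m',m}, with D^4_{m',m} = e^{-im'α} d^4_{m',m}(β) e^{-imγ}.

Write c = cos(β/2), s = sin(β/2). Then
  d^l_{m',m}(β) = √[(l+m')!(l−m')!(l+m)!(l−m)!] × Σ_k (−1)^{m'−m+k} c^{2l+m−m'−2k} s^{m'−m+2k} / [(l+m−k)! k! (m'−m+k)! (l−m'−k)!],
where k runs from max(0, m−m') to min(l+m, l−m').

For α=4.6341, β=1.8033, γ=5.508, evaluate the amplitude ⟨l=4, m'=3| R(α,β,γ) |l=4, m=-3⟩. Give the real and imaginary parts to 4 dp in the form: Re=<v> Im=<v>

D^4_{3,-3}(4.6341,1.8033,5.5080) = e^{-i·3·4.6341}·d^4_{3,-3}(1.8033)·e^{-i·-3·5.5080}. Compute d first:
c=cos(1.803300/2)=0.620317, s=sin(1.803300/2)=0.784351; N=√[5040·1·1·5040]=5040.000000
Admissible k: 0..1 (factorial args all ≥0)
  k=0: (−1)^6·5040.0000/(720)·0.6203^2·0.7844^6 = +0.627176
  k=1: (−1)^7·5040.0000/(5040)·0.6203^0·0.7844^8 = -0.143247
d^4_{3,-3}(1.8033) = +0.627176 -0.143247 = +0.483929
D = (+0.232714-0.972545i)·(+0.483929)·(-0.685114-0.728436i) = -0.419988+0.240409i

Re=-0.4200 Im=0.2404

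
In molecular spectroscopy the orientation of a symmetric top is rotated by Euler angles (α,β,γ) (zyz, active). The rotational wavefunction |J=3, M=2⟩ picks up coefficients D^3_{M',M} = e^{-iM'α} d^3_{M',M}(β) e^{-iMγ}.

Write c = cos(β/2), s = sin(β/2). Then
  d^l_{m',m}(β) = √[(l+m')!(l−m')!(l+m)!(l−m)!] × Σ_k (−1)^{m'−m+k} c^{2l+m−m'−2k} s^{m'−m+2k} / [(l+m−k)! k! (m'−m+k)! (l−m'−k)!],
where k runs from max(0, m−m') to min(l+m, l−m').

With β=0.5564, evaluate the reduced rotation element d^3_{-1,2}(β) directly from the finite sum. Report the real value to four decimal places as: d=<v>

d=0.1117

d^3_{-1,2}(β=0.5564) via the finite sum:
Half-angle: c=0.961551, s=0.274625. N=√(2·24·120·1)=75.894664
k: max(0,(2)−(-1))=3 … min(3+(2),3−(-1))=4
  k=3: (−1)^0·75.8947/(12)·0.9616^3·0.2746^3 = +0.116458
  k=4: (−1)^1·75.8947/(24)·0.9616^1·0.2746^5 = -0.004750
d^3_{-1,2}(0.5564) = +0.116458 -0.004750 = +0.111708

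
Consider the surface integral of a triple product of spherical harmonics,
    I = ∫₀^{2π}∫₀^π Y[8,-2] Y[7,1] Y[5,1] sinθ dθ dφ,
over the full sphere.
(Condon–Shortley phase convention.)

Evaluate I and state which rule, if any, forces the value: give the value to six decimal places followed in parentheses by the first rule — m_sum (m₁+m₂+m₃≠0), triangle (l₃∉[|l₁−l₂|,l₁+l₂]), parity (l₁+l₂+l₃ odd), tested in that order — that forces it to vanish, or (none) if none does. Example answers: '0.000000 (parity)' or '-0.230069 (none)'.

Rules hold: Σm=0, L=20 even, 1≤5≤15.
N = 17·15·11 = 2805
Δ = 10!·6!·4!/21! = 1/814773960
Racah Σ t=3..7: t=3:−1/87091200 t=4:+1/4976640 t=5:−1/2073600 t=6:+1/4976640 t=7:−1/87091200 = -1/9676800
⇒ 3j(8 7 5; 0 0 0)² = 360/46189, sgn +1
Racah Σ t=4..8: t=4:+1/298598400 t=5:−1/10368000 t=6:+1/3317760 t=7:−1/6531840 t=8:+1/92897280 = 197/2985984000
⇒ 3j(8 7 5; -2 1 1)² = 38809/5542680, sgn +1
4πI² = N·(3j₀)²·(3jₘ)² = 1746405/11408683
I = +1·√(0.153077/4π) = 0.11036968
No selection rule forces the value: the integral is nonzero (none).

0.110370 (none)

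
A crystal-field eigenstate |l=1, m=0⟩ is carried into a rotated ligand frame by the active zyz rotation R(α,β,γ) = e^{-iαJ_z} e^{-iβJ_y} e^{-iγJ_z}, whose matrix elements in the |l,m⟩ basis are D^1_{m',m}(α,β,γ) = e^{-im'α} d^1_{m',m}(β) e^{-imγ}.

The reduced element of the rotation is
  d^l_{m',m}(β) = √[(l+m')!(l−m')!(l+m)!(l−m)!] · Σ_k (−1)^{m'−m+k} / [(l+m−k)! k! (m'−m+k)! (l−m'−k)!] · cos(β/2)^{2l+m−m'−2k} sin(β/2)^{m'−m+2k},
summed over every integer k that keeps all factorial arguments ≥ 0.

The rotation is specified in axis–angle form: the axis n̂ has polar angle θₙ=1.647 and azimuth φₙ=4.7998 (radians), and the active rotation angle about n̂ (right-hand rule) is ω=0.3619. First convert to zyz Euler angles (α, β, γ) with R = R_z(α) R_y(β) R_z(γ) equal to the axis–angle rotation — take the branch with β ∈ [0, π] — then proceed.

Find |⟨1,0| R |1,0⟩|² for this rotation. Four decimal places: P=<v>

Axis–angle → zyz. n̂ = (sinθₙcosφₙ, sinθₙsinφₙ, cosθₙ) = (+0.087046, -0.993291, -0.076130), ω = 0.3619.
R = I cosω + sinω [n̂]ₓ + (1−cosω) n̂n̂ᵀ gives
  R = [+0.935717, +0.021353, -0.352106; -0.032554, +0.999134, -0.025921; +0.351247, +0.035717, +0.935601]
β = atan2(√(R₁₃²+R₂₃²), R₃₃) = 0.360838; α = atan2(R₂₃, R₁₃) mod 2π = 3.215077; γ = atan2(R₃₂, −R₃₁) mod 2π = 3.040254
D^1_{0,0}(3.2151,0.3608,3.0403) = e^{-i·0·3.2151}·d^1_{0,0}(0.3608)·e^{-i·0·3.0403}. Compute d first:
c=cos(0.360838/2)=0.983769, s=sin(0.360838/2)=0.179442; N=√[1·1·1·1]=1.000000
The bounds max(0,m−m')=0 and min(l+m,l−m')=1 give 2 terms
  k=0: (−1)^0·1.0000/(1)·0.9838^2·0.1794^0 = +0.967801
  k=1: (−1)^1·1.0000/(1)·0.9838^0·0.1794^2 = -0.032199
d^1_{0,0}(0.3608) = +0.967801 -0.032199 = +0.935601
|D^1_{0,0}|² = |d^1_{0,0}(β)|² = (+0.935601)² = 0.875350 (the z-rotation phases have unit modulus)

P=0.8753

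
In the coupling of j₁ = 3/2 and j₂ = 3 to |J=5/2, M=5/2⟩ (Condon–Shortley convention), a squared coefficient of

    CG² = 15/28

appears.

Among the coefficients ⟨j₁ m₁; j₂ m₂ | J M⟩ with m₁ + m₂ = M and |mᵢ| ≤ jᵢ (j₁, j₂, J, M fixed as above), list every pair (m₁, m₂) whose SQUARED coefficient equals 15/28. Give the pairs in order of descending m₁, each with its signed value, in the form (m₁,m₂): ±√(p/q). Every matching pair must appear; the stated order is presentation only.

(-1/2,3): +√(15/28)

Admissible pairs with m₁+m₂ = M = 5/2: (-1/2,3), (1/2,2), (3/2,1)
  (m₁,m₂)=(3/2,1): CG² = 3/28, CG = +√(3/28)
  (m₁,m₂)=(1/2,2): CG² = 5/14, CG = −√(5/14)
  (m₁,m₂)=(-1/2,3): CG² = 15/28, CG = +√(15/28)   ← matches the target
Pairs with CG² = 15/28: (-1/2,3): +√(15/28)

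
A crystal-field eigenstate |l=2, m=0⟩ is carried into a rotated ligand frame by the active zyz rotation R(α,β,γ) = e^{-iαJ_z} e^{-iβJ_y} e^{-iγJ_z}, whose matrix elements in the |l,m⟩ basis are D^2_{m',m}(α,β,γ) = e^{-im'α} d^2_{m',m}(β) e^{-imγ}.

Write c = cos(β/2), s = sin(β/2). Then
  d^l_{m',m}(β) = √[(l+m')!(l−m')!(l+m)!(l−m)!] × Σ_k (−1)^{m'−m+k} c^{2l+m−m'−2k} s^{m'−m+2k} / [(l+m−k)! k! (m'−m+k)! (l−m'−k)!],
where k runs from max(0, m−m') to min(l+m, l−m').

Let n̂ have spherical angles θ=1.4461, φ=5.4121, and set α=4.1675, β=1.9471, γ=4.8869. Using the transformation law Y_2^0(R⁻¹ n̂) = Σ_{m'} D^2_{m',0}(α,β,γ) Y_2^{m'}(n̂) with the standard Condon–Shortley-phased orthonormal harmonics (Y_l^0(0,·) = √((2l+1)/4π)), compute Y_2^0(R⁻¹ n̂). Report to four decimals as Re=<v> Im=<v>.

Need the full column D^2_{m',0} for m'=−2..2 at α=4.1675, β=1.9471, γ=4.8869.
cos(β/2)=0.562368, sin(β/2)=0.826887
d^2_{-2,0}: single k=2 term ⇒ +0.529674;  D = -0.245071+0.469569i
d^2_{-1,0}: k∈[1..2] ⇒ +0.360233 -0.778816 = -0.418584;  D = +0.216962+0.357966i
d^2_{0,0}: k∈[0..2] ⇒ +0.100019 -0.864955 +0.467504 = -0.297432;  D = -0.297432+0.000000i
d^2_{1,0}: k∈[0..1] ⇒ -0.360233 +0.778816 = +0.418584;  D = -0.216962+0.357966i
d^2_{2,0}: single k=0 term ⇒ +0.529674;  D = -0.245071-0.469569i
Y_2^{m'}(θ=1.4461,φ=5.4121) and Σ D·Y over m':
  (-0.2451+0.4696i)·(-0.0649+0.3747i)  (+0.2170+0.3580i)·(+0.0614+0.0729i)  (-0.2974+0.0000i)·(-0.3008+0.0000i)  (-0.2170+0.3580i)·(-0.0614+0.0729i)  (-0.2451-0.4696i)·(-0.0649-0.3747i)
Y_2^0(R⁻¹ n̂) = -0.256255+0.000000i

Re=-0.2563 Im=0.0000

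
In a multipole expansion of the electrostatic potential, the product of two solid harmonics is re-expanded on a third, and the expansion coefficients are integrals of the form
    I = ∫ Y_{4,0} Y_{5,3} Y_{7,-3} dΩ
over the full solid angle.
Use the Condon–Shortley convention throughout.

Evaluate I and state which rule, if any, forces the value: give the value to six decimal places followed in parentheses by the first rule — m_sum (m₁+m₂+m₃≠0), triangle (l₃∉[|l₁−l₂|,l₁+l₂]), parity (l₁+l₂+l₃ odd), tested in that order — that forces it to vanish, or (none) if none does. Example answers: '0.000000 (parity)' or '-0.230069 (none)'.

0.062592 (none)

m-sum 0 ✓  L=16 even ✓  1≤7≤9 ✓
Π(2lᵢ+1) = 9×11×15 = 1485
triangle coeff Δ(4,5,7) = 1/6126120
Σ_t [0,2]: t=0:+1/69120 t=1:−1/20736 t=2:+1/69120 = -1/51840
(3j)²=280/21879 [(4 5 7; 0 0 0)], sign=+1
Σ_t [0,2]: t=0:+1/3870720 t=1:−1/181440 t=2:+1/138240 = 23/11612160
(3j)²=529/204204 [(4 5 7; 0 3 -3)], sign=+1
⇒ 4πI² = 26450/537251
I = (+1)√(26450/537251/(4π)) = 0.06259207
No selection rule forces the value: the integral is nonzero (none).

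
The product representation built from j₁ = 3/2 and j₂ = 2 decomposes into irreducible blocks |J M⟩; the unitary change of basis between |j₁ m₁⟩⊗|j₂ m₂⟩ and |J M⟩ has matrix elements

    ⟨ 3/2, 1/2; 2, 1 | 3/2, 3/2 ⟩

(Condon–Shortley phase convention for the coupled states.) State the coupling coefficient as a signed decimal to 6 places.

−√(2/5) ≈ -0.632456

triangle: 2!·1!·2!/6! = 4/720
(j±m)!: 2!·1!·3!·1!·3!·0! = 72
prefactor² = (2J+1)·Δ·N² = 8/5
  k=1: −1/(1!·1!·0!·2!·1!·0!) = -1/2
Σ = -1/2  ⇒  CG² = 8/5·(-1/2)² = 2/5
CG = −√(2/5) = -0.632456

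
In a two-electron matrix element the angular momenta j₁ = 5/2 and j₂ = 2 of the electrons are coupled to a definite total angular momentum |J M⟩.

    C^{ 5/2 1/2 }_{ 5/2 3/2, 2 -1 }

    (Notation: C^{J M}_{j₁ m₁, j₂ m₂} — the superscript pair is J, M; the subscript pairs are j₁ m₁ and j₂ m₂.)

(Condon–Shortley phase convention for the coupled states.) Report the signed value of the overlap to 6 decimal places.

+0.414039

j₁+j₂−J=2  J+j₁−j₂=3  J−j₁+j₂=2  j₁+j₂+J+1=8
(j₁±m₁, j₂±m₂, J±M) = (4,1,1,3,3,2)
P² = 216/35
sum k=0..1:
  [0] +1/4 = 1/4
  [1] −1/12 = -1/12
S = 1/6
C² = P²·S² = 6/35 ; C = +0.414039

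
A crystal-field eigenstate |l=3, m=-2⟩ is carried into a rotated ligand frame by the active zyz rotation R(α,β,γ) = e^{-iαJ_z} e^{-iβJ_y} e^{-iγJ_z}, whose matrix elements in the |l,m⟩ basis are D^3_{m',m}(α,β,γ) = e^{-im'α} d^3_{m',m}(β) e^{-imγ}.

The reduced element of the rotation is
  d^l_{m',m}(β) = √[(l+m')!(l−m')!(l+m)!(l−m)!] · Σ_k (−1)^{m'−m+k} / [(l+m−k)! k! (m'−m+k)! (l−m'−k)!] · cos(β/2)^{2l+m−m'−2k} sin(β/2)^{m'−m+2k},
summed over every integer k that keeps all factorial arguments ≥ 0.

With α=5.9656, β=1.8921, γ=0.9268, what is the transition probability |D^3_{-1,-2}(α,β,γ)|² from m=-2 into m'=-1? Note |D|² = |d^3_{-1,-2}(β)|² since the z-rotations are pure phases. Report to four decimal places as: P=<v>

P=0.2497

D^3_{-1,-2}(5.9656,1.8921,0.9268) = e^{-i·-1·5.9656}·d^3_{-1,-2}(1.8921)·e^{-i·-2·0.9268}. Compute d first:
With c≡cos(β/2)=0.584892 and s≡sin(β/2)=0.811112, N=[2·24·1·120]^{1/2}=75.894664
The bounds max(0,m−m')=0 and min(l+m,l−m')=1 give 2 terms
  k=0: (−1)^1·75.8947/(24)·0.5849^5·0.8111^1 = -0.175573
  k=1: (−1)^2·75.8947/(12)·0.5849^3·0.8111^3 = +0.675301
d^3_{-1,-2}(1.8921) = -0.175573 +0.675301 = +0.499729
|D^3_{-1,-2}|² = |d^3_{-1,-2}(β)|² = (+0.499729)² = 0.249729 (the z-rotation phases have unit modulus)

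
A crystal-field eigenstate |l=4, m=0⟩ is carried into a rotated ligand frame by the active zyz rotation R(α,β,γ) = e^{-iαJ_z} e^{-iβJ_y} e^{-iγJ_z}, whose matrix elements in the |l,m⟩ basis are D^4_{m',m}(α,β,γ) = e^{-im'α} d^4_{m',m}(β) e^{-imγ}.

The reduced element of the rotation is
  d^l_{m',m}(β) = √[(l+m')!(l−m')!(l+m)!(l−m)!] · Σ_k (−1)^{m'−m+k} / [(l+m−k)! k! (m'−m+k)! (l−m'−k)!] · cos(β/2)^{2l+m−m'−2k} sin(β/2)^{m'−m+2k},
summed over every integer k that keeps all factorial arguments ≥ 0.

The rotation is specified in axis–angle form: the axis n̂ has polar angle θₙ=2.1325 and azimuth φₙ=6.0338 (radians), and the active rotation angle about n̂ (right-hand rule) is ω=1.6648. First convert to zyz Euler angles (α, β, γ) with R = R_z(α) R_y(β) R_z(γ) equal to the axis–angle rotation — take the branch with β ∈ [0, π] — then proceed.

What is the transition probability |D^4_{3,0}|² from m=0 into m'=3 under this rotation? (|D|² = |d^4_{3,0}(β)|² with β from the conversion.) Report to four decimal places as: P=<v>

Axis–angle → zyz. n̂ = (sinθₙcosφₙ, sinθₙsinφₙ, cosθₙ) = (+0.820167, -0.208886, -0.532629), ω = 1.6648.
R = I cosω + sinω [n̂]ₓ + (1−cosω) n̂n̂ᵀ gives
  R = [+0.641949, +0.342875, -0.685813; -0.717680, -0.046136, -0.694843; -0.269885, +0.938247, +0.216457]
β = atan2(√(R₁₃²+R₂₃²), R₃₃) = 1.352612; α = atan2(R₂₃, R₁₃) mod 2π = 3.933532; γ = atan2(R₃₂, −R₃₁) mod 2π = 1.290710
First d^4_{3,0}(β=1.3526), then the phase factors e^{-i(3)α} and e^{-i(0)γ}:
c=cos(1.352612/2)=0.779890, s=sin(1.352612/2)=0.625916; N=√[5040·1·24·24]=1703.830978
The bounds max(0,m−m')=0 and min(l+m,l−m')=1 give 2 terms
  k=0: (−1)^3·1703.8310/(144)·0.7799^5·0.6259^3 = -0.837106
  k=1: (−1)^4·1703.8310/(144)·0.7799^3·0.6259^5 = +0.539195
d^4_{3,0}(1.3526) = -0.837106 +0.539195 = -0.297910
|D^4_{3,0}|² = |d^4_{3,0}(β)|² = (-0.297910)² = 0.088751 (the z-rotation phases have unit modulus)

P=0.0888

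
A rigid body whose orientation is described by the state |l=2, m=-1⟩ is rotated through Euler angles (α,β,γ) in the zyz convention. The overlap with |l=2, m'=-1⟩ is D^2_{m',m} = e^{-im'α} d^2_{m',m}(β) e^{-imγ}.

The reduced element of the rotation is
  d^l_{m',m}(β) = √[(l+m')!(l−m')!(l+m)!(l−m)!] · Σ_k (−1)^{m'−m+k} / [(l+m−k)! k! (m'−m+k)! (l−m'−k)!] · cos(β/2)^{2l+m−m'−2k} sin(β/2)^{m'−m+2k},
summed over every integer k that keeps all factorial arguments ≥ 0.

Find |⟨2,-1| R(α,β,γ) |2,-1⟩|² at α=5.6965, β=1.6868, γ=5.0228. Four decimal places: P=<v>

P=0.2965

First d^2_{-1,-1}(β=1.6868), then the phase factors e^{-i(-1)α} and e^{-i(-1)γ}:
With c≡cos(β/2)=0.664927 and s≡sin(β/2)=0.746908, N=[1·6·1·6]^{1/2}=6.000000
Admissible k: 0..1 (factorial args all ≥0)
  k=0: (−1)^0·6.0000/(6)·0.6649^4·0.7469^0 = +0.195477
  k=1: (−1)^1·6.0000/(2)·0.6649^2·0.7469^2 = -0.739953
d^2_{-1,-1}(1.6868) = +0.195477 -0.739953 = -0.544475
|D^2_{-1,-1}|² = |d^2_{-1,-1}(β)|² = (-0.544475)² = 0.296453 (the z-rotation phases have unit modulus)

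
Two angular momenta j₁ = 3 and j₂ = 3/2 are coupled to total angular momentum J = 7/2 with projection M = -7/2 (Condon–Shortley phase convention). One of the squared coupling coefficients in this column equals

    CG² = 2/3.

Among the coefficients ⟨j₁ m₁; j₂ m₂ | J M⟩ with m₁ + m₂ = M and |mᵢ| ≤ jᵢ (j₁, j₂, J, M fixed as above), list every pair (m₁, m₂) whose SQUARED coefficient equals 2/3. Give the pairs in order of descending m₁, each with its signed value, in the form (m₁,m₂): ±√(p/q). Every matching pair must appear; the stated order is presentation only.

(-3,-1/2): −√(2/3)

Admissible pairs with m₁+m₂ = M = -7/2: (-3,-1/2), (-2,-3/2)
  (m₁,m₂)=(-2,-3/2): CG² = 1/3, CG = +√(1/3)
  (m₁,m₂)=(-3,-1/2): CG² = 2/3, CG = −√(2/3)   ← matches the target
Pairs with CG² = 2/3: (-3,-1/2): −√(2/3)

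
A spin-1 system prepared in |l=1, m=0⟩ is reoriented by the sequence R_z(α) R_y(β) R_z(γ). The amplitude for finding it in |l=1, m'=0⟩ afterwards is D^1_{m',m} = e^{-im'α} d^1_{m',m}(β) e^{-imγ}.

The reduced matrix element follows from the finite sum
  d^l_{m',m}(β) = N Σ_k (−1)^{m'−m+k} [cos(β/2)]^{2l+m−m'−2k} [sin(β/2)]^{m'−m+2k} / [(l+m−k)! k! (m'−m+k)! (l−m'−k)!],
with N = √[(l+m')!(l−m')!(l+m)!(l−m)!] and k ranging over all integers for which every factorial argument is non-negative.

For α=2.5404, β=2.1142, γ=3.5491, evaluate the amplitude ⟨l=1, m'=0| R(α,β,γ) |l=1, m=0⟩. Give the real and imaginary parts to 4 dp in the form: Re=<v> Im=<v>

Split into d^1_{0,0}(β=2.1142) × two z-phases.
Half-angle: c=0.491400, s=0.870934. N=√(1·1·1·1)=1.000000
k: max(0,(0)−(0))=0 … min(1+(0),1−(0))=1
  k=0: (−1)^0·1.0000/(1)·0.4914^2·0.8709^0 = +0.241474
  k=1: (−1)^1·1.0000/(1)·0.4914^0·0.8709^2 = -0.758526
d^1_{0,0}(2.1142) = +0.241474 -0.758526 = -0.517052
Attach z-rotation phases: D = e^{-i(0)(2.5404)}·(-0.517052)·e^{-i(0)(3.5491)} = -0.517052+0.000000i

Re=-0.5171 Im=0.0000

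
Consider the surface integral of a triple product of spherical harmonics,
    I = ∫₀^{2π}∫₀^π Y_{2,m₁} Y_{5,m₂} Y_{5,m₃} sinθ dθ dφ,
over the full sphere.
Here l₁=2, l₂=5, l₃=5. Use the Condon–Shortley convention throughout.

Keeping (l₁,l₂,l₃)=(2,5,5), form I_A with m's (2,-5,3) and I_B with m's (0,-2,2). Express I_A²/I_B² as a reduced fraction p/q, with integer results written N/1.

5/6

l's match ⇒ only the (l;m) 3-j factors differ between A and B.
A: triangle coeff Δ(2,5,5) = 1/38610; Σ_t [0,0]: t=0:+1/161280 = 1/161280; (3j)²=1/143 [(2 5 5; 2 -5 3)], sign=+1
B: triangle coeff Δ(2,5,5) = 1/38610; Σ_t [0,2]: t=0:+1/2880 t=1:−1/1440 t=2:+1/20160 = -1/3360; (3j)²=6/715 [(2 5 5; 0 -2 2)], sign=+1
I_A²/I_B² = (1/143)/(6/715) = 5/6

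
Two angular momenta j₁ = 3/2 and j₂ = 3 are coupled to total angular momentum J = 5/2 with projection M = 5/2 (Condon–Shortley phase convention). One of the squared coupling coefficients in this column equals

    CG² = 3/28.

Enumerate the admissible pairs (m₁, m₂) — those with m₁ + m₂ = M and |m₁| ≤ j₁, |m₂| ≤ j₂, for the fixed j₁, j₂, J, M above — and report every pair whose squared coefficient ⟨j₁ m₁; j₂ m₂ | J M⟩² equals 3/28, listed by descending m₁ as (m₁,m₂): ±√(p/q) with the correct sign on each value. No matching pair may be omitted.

Admissible pairs with m₁+m₂ = M = 5/2: (-1/2,3), (1/2,2), (3/2,1)
  (m₁,m₂)=(3/2,1): CG² = 3/28, CG = +√(3/28)   ← matches the target
  (m₁,m₂)=(1/2,2): CG² = 5/14, CG = −√(5/14)
  (m₁,m₂)=(-1/2,3): CG² = 15/28, CG = +√(15/28)
Pairs with CG² = 3/28: (3/2,1): +√(3/28)

(3/2,1): +√(3/28)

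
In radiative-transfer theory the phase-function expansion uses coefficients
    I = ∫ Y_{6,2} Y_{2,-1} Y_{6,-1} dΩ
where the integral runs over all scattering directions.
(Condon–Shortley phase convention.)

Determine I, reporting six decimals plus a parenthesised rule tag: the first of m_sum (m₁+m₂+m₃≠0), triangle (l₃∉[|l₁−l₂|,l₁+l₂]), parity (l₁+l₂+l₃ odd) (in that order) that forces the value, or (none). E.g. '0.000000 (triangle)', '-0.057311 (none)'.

0.088837 (none)

Checks pass: Σm=0; 14 even; l₃=6∈[4,8].
(2·6+1)(2·2+1)(2·6+1) = 845
Δ: 2! 10! 2! / 15! → 1/90090
sum: t=0:+1/69120 t=1:−1/14400 t=2:+1/69120 = -7/172800
3j²(6 2 6; 0 0 0) = Δ·Π!·Σ² = 14/715  (sign -1)
sum: t=0:+1/34560 t=1:−1/60480 = 1/80640
3j²(6 2 6; 2 -1 -1) = Δ·Π!·Σ² = 6/1001  (sign -1)
combine: 4πI² = 845·14/715·6/1001 = 12/121
take √, sign +1: I = 0.08883682
No selection rule forces the value: the integral is nonzero (none).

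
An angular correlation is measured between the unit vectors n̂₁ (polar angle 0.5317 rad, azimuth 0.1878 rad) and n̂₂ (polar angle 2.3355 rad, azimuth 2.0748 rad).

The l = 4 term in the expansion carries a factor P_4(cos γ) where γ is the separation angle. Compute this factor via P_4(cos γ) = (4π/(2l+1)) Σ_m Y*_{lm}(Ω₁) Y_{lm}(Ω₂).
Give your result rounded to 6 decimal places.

Summing Y*_{l m}(θ₁,φ₁)·Y_{l m}(θ₂,φ₂) over m ∈ [−4, 4]; prefactor 4π/(2·4+1) = 1.396263:
  term(m=-4) = +0.001057-0.003345i   from Y*(Ω₁)=+0.021371+0.019957i, Y(Ω₂)=-0.051669-0.108282i
  term(m=-3) = -0.037200-0.026680i   from Y*(Ω₁)=+0.118872+0.075091i, Y(Ω₂)=-0.325024-0.019129i
  term(m=-2) = -0.119522+0.087587i   from Y*(Ω₁)=+0.336029+0.132503i, Y(Ω₂)=-0.218878+0.346961i
  term(m=-1) = +0.011876+0.036298i   from Y*(Ω₁)=+0.446970+0.084942i, Y(Ω₂)=+0.040539+0.073506i
  term(m=+0) = -0.001145+0.000000i   from Y*(Ω₁)=+0.003242-0.000000i, Y(Ω₂)=-0.353161+0.000000i
  term(m=+1) = +0.011876-0.036298i   from Y*(Ω₁)=-0.446970+0.084942i, Y(Ω₂)=-0.040539+0.073506i
  term(m=+2) = -0.119522-0.087587i   from Y*(Ω₁)=+0.336029-0.132503i, Y(Ω₂)=-0.218878-0.346961i
  term(m=+3) = -0.037200+0.026680i   from Y*(Ω₁)=-0.118872+0.075091i, Y(Ω₂)=+0.325024-0.019129i
  term(m=+4) = +0.001057+0.003345i   from Y*(Ω₁)=+0.021371-0.019957i, Y(Ω₂)=-0.051669+0.108282i
Accumulated sum -0.288724+0.000000i; after 4π/(2l+1) scaling, -0.403134+0.000000i ⇒ P_4 = -0.403134

-0.403134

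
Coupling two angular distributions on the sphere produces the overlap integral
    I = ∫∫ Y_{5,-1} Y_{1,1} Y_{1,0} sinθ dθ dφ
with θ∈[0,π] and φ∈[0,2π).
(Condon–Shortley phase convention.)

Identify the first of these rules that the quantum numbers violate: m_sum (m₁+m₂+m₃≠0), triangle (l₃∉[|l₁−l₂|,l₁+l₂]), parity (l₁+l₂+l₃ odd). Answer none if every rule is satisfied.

triangle

azimuthal sum: -1 + 1 + 0 = 0  ✓
l₃ must lie in [4,6]; have l₃=1  ✗
L = 5 + 1 + 1 = 7 (odd)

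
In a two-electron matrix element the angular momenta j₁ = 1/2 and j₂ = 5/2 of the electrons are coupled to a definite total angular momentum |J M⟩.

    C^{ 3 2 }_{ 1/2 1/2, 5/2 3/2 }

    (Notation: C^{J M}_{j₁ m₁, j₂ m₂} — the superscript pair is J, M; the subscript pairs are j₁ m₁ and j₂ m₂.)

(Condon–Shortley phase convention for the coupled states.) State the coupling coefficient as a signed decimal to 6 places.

+0.912871  (= +√(5/6))

j₁+j₂−J=0  J+j₁−j₂=1  J−j₁+j₂=5  j₁+j₂+J+1=7
(j₁±m₁, j₂±m₂, J±M) = (1,0,4,1,5,1)
P² = 480
sum k=0..0:
  [0] +1/24 = 1/24
S = 1/24
C² = P²·S² = 5/6 ; C = +0.912871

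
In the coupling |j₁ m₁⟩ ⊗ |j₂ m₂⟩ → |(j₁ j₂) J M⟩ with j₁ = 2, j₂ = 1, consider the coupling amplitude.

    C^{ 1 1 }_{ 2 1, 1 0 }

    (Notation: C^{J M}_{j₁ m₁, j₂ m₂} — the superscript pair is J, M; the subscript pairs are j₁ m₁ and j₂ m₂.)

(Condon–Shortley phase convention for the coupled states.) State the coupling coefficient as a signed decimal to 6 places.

-0.547723  (= −√(3/10))

j₁+j₂−J=2  J+j₁−j₂=2  J−j₁+j₂=0  j₁+j₂+J+1=5
(j₁±m₁, j₂±m₂, J±M) = (3,1,1,1,2,0)
P² = 6/5
sum k=1..1:
  [1] −1/2 = -1/2
S = -1/2
C² = P²·S² = 3/10 ; C = -0.547723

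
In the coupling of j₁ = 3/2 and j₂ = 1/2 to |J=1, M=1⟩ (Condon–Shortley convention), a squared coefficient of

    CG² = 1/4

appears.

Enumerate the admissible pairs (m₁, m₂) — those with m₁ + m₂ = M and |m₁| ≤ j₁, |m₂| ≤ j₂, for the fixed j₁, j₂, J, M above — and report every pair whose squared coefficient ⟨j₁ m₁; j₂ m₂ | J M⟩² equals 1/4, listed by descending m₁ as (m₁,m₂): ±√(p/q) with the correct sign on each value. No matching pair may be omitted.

(1/2,1/2): −√(1/4)

Admissible pairs with m₁+m₂ = M = 1: (1/2,1/2), (3/2,-1/2)
  (m₁,m₂)=(3/2,-1/2): CG² = 3/4, CG = +√(3/4)
  (m₁,m₂)=(1/2,1/2): CG² = 1/4, CG = −√(1/4)   ← matches the target
Pairs with CG² = 1/4: (1/2,1/2): −√(1/4)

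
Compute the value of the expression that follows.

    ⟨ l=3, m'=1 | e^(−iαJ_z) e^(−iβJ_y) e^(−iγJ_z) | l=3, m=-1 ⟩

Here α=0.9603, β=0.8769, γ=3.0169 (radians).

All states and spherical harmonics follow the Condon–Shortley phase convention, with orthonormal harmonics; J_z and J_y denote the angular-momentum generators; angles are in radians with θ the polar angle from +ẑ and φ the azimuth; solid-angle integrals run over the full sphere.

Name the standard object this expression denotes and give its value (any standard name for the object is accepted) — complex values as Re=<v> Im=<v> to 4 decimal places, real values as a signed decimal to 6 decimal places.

Wigner D-matrix element, Re=-0.2426 Im=0.4594

This is a Wigner D-matrix element — the rotation-matrix element ⟨l m'| R(α,β,γ) |l m⟩ in the angular-momentum basis.
First d^3_{1,-1}(β=0.8769), then the phase factors e^{-i(1)α} and e^{-i(-1)γ}:
Half-angle: c=0.905411, s=0.424537. N=√(24·2·2·24)=48.000000
k∈{0,1,2} keeps every argument non-negative
  k=0: (−1)^2·48.0000/(8)·0.9054^4·0.4245^2 = +0.726715
  k=1: (−1)^3·48.0000/(6)·0.9054^2·0.4245^4 = -0.213031
  k=2: (−1)^4·48.0000/(48)·0.9054^0·0.4245^6 = +0.005855
d^3_{1,-1}(0.8769) = +0.726715 -0.213031 +0.005855 = +0.519539
D = (+0.573274-0.819364i)·(+0.519539)·(-0.992236+0.124370i) = -0.242583+0.459428i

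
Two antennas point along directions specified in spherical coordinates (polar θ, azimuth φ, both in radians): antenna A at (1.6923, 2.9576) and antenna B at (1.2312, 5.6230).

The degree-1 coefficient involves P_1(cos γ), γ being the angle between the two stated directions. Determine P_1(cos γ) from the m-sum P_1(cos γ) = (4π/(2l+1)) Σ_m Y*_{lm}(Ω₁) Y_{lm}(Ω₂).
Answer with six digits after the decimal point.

Expand P_1 via completeness: Σ_{m} conj(Y_{1,m}) at Ω₁ times Y_{1,m} at Ω₂ —
  m=-1: (-0.337158, 0.062744) × (0.257313, 0.199778) = (-0.099290, -0.051212)  (running Σ = (-0.099290, -0.051212))
  m=0: (-0.059221, -0.000000) × (0.162757, 0.000000) = (-0.009639, -0.000000)  (running Σ = (-0.108929, -0.051212))
  m=1: (0.337158, 0.062744) × (-0.257313, 0.199778) = (-0.099290, 0.051212)  (running Σ = (-0.208219, 0.000000))
Accumulated sum (-0.208219, 0.000000); after 4π/(2l+1) scaling, (-0.872186, 0.000000) ⇒ P_1 = -0.872186

-0.872186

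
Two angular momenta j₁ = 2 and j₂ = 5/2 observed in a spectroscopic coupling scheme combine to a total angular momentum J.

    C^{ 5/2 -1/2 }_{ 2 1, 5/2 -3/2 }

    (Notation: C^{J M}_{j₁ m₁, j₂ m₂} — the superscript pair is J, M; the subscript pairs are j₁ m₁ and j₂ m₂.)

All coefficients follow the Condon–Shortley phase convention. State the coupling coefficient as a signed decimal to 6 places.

j₁+j₂−J=2  J+j₁−j₂=2  J−j₁+j₂=3  j₁+j₂+J+1=8
(j₁±m₁, j₂±m₂, J±M) = (3,1,1,4,2,3)
P² = 216/35
sum k=0..1:
  [0] +1/4 = 1/4
  [1] −1/12 = -1/12
S = 1/6
C² = P²·S² = 6/35 ; C = +0.414039

+√(6/35) ≈ +0.414039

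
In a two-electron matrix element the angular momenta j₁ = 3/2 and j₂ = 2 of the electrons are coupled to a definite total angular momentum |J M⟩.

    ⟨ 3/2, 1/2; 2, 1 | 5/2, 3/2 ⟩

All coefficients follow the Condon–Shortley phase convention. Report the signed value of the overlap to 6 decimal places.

√[6·1!2!3!/7! · 2!1!3!1!4!1!] = √(144/35)
  +(−1)^0/∏(0,1,1,3,1,0)! = 1/6  (running 1/6)
  +(−1)^1/∏(1,0,0,2,2,1)! = -1/4  (running -1/12)
⟨..|..⟩ = √(144/35)·(-1/12) = -0.169031

-0.169031  (= −√(1/35))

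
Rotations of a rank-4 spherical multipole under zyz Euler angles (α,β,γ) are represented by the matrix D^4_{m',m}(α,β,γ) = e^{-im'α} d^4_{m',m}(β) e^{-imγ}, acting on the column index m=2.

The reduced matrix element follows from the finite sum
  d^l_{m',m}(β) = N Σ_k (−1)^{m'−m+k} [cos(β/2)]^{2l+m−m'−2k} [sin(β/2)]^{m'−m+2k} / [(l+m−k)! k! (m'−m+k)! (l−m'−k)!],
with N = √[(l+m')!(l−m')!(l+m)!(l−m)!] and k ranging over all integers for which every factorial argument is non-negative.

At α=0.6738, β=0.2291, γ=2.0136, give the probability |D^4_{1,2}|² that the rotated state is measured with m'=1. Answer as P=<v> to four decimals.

First d^4_{1,2}(β=0.2291), then the phase factors e^{-i(1)α} and e^{-i(2)γ}:
c=cos(0.229100/2)=0.993446, s=sin(0.229100/2)=0.114300; N=√[120·6·720·2]=1018.233765
k: max(0,(2)−(1))=1 … min(4+(2),4−(1))=3
  k=1: (−1)^0·1018.2338/(240)·0.9934^7·0.1143^1 = +0.463118
  k=2: (−1)^1·1018.2338/(48)·0.9934^5·0.1143^3 = -0.030652
  k=3: (−1)^2·1018.2338/(72)·0.9934^3·0.1143^5 = +0.000271
d^4_{1,2}(0.2291) = +0.463118 -0.030652 +0.000271 = +0.432737
|D^4_{1,2}|² = |d^4_{1,2}(β)|² = (+0.432737)² = 0.187261 (the z-rotation phases have unit modulus)

P=0.1873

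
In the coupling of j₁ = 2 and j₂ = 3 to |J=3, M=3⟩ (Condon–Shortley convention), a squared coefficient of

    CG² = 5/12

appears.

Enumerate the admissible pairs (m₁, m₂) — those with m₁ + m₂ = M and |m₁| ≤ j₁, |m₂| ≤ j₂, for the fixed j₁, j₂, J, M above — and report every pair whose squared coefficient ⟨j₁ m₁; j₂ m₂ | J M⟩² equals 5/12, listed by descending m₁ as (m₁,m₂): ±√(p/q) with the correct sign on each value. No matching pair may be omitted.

Admissible pairs with m₁+m₂ = M = 3: (0,3), (1,2), (2,1)
  (m₁,m₂)=(2,1): CG² = 1/6, CG = +√(1/6)
  (m₁,m₂)=(1,2): CG² = 5/12, CG = −√(5/12)   ← matches the target
  (m₁,m₂)=(0,3): CG² = 5/12, CG = +√(5/12)   ← matches the target
Pairs with CG² = 5/12: (1,2): −√(5/12); (0,3): +√(5/12)

(1,2): −√(5/12); (0,3): +√(5/12)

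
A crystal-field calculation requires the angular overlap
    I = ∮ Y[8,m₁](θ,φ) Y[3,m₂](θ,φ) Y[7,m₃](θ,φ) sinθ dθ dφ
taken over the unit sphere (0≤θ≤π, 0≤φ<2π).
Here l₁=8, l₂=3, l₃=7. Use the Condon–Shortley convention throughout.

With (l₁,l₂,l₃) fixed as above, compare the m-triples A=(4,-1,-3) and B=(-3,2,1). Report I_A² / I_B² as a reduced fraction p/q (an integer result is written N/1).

Shared (l₁,l₂,l₃)=(8,3,7): N and (l;000)² cancel in I_A²/I_B².
A: Δ = 4!·12!·2!/19! = 1/5290740; Racah Σ t=0..2: t=0:+1/46448640 t=1:−1/13063680 t=2:+1/58060800 = -79/2090188800; ⇒ 3j(8 3 7; 4 -1 -3)² = 68651/5290740, sgn -1
B: Δ = 4!·12!·2!/19! = 1/5290740; Racah Σ t=3..4: t=3:−1/11612160 t=4:+1/14515200 = -1/58060800; ⇒ 3j(8 3 7; -3 2 1)² = 55/58786, sgn -1
I_A²/I_B² = (68651/5290740)/(55/58786) = 6241/450

6241/450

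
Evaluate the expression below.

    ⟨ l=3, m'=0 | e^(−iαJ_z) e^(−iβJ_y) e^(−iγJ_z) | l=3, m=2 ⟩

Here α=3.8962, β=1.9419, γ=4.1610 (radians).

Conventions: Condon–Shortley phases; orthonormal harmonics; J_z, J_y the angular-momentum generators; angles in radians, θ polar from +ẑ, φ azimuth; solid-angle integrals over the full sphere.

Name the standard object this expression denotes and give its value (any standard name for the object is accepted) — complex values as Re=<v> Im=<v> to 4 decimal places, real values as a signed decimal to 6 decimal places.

This is a Wigner D-matrix element — the rotation-matrix element ⟨l m'| R(α,β,γ) |l m⟩ in the angular-momentum basis.
D^3_{0,2}(3.8962,1.9419,4.1610) = e^{-i·0·3.8962}·d^3_{0,2}(1.9419)·e^{-i·2·4.1610}. Compute d first:
c=cos(1.941900/2)=0.564516, s=sin(1.941900/2)=0.825422; N=√[6·6·120·1]=65.726707
Admissible k: 2..3 (factorial args all ≥0)
  k=2: (−1)^0·65.7267/(12)·0.5645^4·0.8254^2 = +0.378981
  k=3: (−1)^1·65.7267/(12)·0.5645^2·0.8254^4 = -0.810247
d^3_{0,2}(1.9419) = +0.378981 -0.810247 = -0.431267
D = (+1.000000+0.000000i)·(-0.431267)·(-0.451119-0.892464i) = +0.194552+0.384890i

Wigner D-matrix element, Re=0.1946 Im=0.3849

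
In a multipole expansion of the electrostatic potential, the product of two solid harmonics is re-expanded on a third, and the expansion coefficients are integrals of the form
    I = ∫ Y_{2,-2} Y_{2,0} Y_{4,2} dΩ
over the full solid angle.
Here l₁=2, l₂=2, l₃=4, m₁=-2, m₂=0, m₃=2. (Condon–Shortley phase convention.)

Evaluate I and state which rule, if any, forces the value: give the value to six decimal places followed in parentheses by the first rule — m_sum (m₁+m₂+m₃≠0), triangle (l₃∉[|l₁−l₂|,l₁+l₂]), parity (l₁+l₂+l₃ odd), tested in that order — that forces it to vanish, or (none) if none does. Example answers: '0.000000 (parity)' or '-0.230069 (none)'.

m-sum 0 ✓  L=8 even ✓  0≤4≤4 ✓
Π(2lᵢ+1) = 5×5×9 = 225
triangle coeff Δ(2,2,4) = 1/630
Σ_t [0,0]: t=0:+1/16 = 1/16
(3j)²=2/35 [(2 2 4; 0 0 0)], sign=+1
Σ_t [0,0]: t=0:+1/96 = 1/96
(3j)²=1/42 [(2 2 4; -2 0 2)], sign=+1
⇒ 4πI² = 15/49
I = (+1)√(15/49/(4π)) = 0.15607835
No selection rule forces the value: the integral is nonzero (none).

0.156078 (none)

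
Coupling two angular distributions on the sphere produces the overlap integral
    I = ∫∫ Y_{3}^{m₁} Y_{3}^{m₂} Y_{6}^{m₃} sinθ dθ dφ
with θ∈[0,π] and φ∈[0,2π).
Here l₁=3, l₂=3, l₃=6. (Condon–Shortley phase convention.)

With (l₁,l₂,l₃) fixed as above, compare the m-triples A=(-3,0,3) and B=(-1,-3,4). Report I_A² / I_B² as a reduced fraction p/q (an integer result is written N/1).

2/5

Shared (l₁,l₂,l₃)=(3,3,6): N and (l;000)² cancel in I_A²/I_B².
A: Δ = 0!·6!·6!/13! = 1/12012; Racah Σ t=0..0: t=0:+1/25920 = 1/25920; ⇒ 3j(3 3 6; -3 0 3)² = 1/143, sgn -1
B: Δ = 0!·6!·6!/13! = 1/12012; Racah Σ t=0..0: t=0:+1/34560 = 1/34560; ⇒ 3j(3 3 6; -1 -3 4)² = 5/286, sgn +1
I_A²/I_B² = (1/143)/(5/286) = 2/5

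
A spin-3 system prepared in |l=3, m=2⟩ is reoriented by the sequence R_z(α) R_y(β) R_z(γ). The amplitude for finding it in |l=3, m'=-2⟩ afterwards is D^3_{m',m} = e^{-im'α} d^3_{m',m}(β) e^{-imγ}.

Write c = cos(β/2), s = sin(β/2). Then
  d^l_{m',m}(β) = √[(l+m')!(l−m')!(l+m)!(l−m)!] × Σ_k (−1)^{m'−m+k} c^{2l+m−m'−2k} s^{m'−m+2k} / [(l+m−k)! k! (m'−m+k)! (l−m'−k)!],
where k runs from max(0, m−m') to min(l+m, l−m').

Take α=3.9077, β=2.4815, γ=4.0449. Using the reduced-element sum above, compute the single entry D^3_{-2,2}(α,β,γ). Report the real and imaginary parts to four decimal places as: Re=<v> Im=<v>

Re=-0.2851 Im=0.0803

First d^3_{-2,2}(β=2.4815), then the phase factors e^{-i(-2)α} and e^{-i(2)γ}:
Half-angle: c=0.324087, s=0.946027. N=√(1·120·120·1)=120.000000
k: max(0,(2)−(-2))=4 … min(3+(2),3−(-2))=5
  k=4: (−1)^0·120.0000/(24)·0.3241^2·0.9460^4 = +0.420637
  k=5: (−1)^1·120.0000/(120)·0.3241^0·0.9460^6 = -0.716840
d^3_{-2,2}(2.4815) = +0.420637 -0.716840 = -0.296203
Phases: e^{-i·(-2)·3.9077}=+0.038572+0.999256i, e^{-i·(2)·4.0449}=-0.233639-0.972323i ⇒ D=-0.285121+0.080262i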